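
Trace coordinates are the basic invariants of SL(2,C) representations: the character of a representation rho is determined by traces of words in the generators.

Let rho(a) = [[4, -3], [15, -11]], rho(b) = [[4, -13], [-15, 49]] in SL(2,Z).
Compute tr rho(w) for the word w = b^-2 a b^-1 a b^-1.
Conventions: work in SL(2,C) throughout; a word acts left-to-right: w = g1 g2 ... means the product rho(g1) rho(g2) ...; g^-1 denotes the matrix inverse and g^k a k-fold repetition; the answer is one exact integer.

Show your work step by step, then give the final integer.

256210067

rho(b^-1) = [[49, 13], [15, 4]]
... * rho(b^-1) = [[49, 13], [15, 4]]  ->  [[2596, 689], [795, 211]]
... * rho(a) = [[4, -3], [15, -11]]  ->  [[20719, -15367], [6345, -4706]]
... * rho(b^-1) = [[49, 13], [15, 4]]  ->  [[784726, 207879], [240315, 63661]]
... * rho(a) = [[4, -3], [15, -11]]  ->  [[6257089, -4640847], [1916175, -1421216]]
... * rho(b^-1) = [[49, 13], [15, 4]]  ->  [[236984656, 62778769], [72574335, 19225411]]
tr = 236984656 + 19225411 = 256210067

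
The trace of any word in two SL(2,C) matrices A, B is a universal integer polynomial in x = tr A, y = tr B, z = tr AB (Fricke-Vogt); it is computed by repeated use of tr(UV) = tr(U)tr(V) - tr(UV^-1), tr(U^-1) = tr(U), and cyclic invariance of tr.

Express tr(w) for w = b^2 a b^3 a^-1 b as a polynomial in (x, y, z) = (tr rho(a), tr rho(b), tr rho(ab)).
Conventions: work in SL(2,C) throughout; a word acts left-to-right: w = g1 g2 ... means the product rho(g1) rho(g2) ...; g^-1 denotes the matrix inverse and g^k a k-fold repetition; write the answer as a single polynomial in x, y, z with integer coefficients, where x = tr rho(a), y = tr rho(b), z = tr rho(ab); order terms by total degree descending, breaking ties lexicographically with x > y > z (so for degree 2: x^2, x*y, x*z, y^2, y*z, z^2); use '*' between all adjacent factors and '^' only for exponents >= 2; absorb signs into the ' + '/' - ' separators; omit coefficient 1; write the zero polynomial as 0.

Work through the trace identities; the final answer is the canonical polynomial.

tr(b a b) = tr(b)*tr(a b) - tr(a)  (reduce the b square) = y*z - x
tr(b^2 a b) = tr(b)*tr(b a b) - tr(b a)  (reduce the b square) = y^2*z - x*y - z
tr(a b^4) = tr(b)*tr(b^2 a b) - tr(b^2 a)  (reduce the b square) = y^3*z - x*y^2 - 2*y*z + x
apply: tr(b^2 a b^3) = tr(b)*tr(a b^4) - tr(a b^3)  (reduce the b square) = y^4*z - x*y^3 - 3*y^2*z + 2*x*y + z
apply: tr(b^3 a b^3) = tr(b)*tr(b^2 a b^3) - tr(b^2 a b^2)  (reduce the b square) = y^5*z - x*y^4 - 4*y^3*z + 3*x*y^2 + 3*y*z - x
apply: tr(a b a b) = tr(b a)*tr(b a) - tr(1)  (split on b) = z^2 - 2
use: tr(a b a) = tr(a)*tr(b a) - tr(b)  (reduce the a square) = x*z - y
use: tr(a b^2 a b) = tr(b)*tr(a b a b) - tr(a b a)  (reduce the b square) = y*z^2 - x*z - y
tr(a^2) = tr(a)*tr(a) - tr(1)  (reduce the a square) = x^2 - 2
use: tr(a b^2 a) = tr(b)*tr(a^2 b) - tr(a^2)  (reduce the b square) = x*y*z - x^2 - y^2 + 2
tr(b a b^2 a b) = tr(b)*tr(a b^2 a b) - tr(a b^2 a)  (reduce the b square) = y^2*z^2 - 2*x*y*z + x^2 - 2
tr(a b^3 a b^2) = tr(b)*tr(b a b^2 a b) - tr(b a b^2 a)  (reduce the b square) = y^3*z^2 - 2*x*y^2*z + x^2*y - y*z^2 + x*z - y
apply: tr(a b^3 a b) = tr(b)*tr(b a b a b) - tr(b a b a)  (reduce the b square) = y^2*z^2 - x*y*z - y^2 - z^2 + 2
apply: tr(b^3 a b^3 a) = tr(b)*tr(a b^3 a b^2) - tr(a b^3 a b)  (reduce the b square) = y^4*z^2 - 2*x*y^3*z + x^2*y^2 - 2*y^2*z^2 + 2*x*y*z + z^2 - 2
tr(b^2 a b^3 a^-1 b) = tr(b^3 a b^3)*tr(a) - tr(b^3 a b^3 a)  (eliminate a^-1) = x*y^5*z - x^2*y^4 - y^4*z^2 - 2*x*y^3*z + 2*x^2*y^2 + 2*y^2*z^2 + x*y*z - x^2 - z^2 + 2

x*y^5*z - x^2*y^4 - y^4*z^2 - 2*x*y^3*z + 2*x^2*y^2 + 2*y^2*z^2 + x*y*z - x^2 - z^2 + 2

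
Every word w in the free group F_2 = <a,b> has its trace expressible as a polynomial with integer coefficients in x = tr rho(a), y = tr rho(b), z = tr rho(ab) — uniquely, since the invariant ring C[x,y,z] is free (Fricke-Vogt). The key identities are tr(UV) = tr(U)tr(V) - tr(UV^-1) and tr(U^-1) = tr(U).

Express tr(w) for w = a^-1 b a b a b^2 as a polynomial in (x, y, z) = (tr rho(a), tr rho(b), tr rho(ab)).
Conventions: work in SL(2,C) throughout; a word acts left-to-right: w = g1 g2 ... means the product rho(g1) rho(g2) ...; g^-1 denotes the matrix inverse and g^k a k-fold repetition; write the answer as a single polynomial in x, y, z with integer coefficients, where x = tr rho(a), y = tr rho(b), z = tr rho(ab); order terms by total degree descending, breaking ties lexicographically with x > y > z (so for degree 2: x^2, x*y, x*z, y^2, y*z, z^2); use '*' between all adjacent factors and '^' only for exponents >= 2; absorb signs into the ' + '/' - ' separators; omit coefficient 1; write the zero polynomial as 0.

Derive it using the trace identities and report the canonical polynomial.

x*y^2*z^2 - x^2*y*z - y*z^3 - x*y^2 + 2*y*z + x

trace(a b a b) = trace(a b) * trace(a b) - trace(1) = z^2 - 2
trace(a b a) = trace(a) * trace(b a) - trace(b) = x*z - y
next, trace(a b a b^2) = trace(b) * trace(a b a b) - trace(a b a) = y*z^2 - x*z - y
and trace(b a b a b^2) = trace(b) * trace(a b a b^2) - trace(a b a b) = y^2*z^2 - x*y*z - y^2 - z^2 + 2
next, trace(a b a b a b) = trace(a b) * trace(a b a b) - trace(a^-1 b^-1) = z^3 - 3*z
next, trace(b a b) = trace(b) * trace(a b) - trace(a) = y*z - x
trace(a b a b a) = trace(a) * trace(b a b a) - trace(b a b) = x*z^2 - y*z - x
and trace(b a b a b^2 a) = trace(b) * trace(a b a b a b) - trace(a b a b a) = y*z^3 - x*z^2 - 2*y*z + x
trace(a^-1 b a b a b^2) = trace(b a b a b^2) * trace(a) - trace(b a b a b^2 a) = x*y^2*z^2 - x^2*y*z - y*z^3 - x*y^2 + 2*y*z + x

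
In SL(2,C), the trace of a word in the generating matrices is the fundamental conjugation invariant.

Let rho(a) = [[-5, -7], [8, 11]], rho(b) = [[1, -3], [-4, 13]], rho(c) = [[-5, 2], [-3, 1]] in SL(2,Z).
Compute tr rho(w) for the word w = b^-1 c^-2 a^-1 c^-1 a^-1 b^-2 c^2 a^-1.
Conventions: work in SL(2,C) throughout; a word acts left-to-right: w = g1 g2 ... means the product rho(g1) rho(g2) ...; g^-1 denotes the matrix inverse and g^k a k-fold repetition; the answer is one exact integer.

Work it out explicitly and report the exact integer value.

rho(b^-1) = [[13, 3], [4, 1]]
... * rho(c^-1) = [[1, -2], [3, -5]]  ->  [[22, -41], [7, -13]]
... * rho(c^-1) = [[1, -2], [3, -5]]  ->  [[-101, 161], [-32, 51]]
... * rho(a^-1) = [[11, 7], [-8, -5]]  ->  [[-2399, -1512], [-760, -479]]
... * rho(c^-1) = [[1, -2], [3, -5]]  ->  [[-6935, 12358], [-2197, 3915]]
... * rho(a^-1) = [[11, 7], [-8, -5]]  ->  [[-175149, -110335], [-55487, -34954]]
... * rho(b^-1) = [[13, 3], [4, 1]]  ->  [[-2718277, -635782], [-861147, -201415]]
... * rho(b^-1) = [[13, 3], [4, 1]]  ->  [[-37880729, -8790613], [-12000571, -2784856]]
... * rho(c) = [[-5, 2], [-3, 1]]  ->  [[215775484, -84552071], [68357423, -26785998]]
... * rho(c) = [[-5, 2], [-3, 1]]  ->  [[-825221207, 346998897], [-261429121, 109928848]]
... * rho(a^-1) = [[11, 7], [-8, -5]]  ->  [[-11853424453, -7511542934], [-3755151115, -2379648087]]
tr = -11853424453 + -2379648087 = -14233072540

-14233072540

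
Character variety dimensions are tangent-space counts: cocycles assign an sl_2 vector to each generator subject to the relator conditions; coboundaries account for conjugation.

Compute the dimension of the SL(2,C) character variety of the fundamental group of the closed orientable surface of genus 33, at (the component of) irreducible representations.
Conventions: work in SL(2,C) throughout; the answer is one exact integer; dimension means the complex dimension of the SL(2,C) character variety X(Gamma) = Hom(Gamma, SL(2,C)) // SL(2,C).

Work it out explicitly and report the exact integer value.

192

The genus-33 surface group: 2g = 66 generators, one relator prod [a_i, b_i].
Before the relator condition, cocycle space has dim 3*66 = 198.
H^2 = coker(d_2) is dual to H^0 = 0 at irreducible rho (Poincare duality), so d_2 is onto: dim Z^1 = 195.
dim B^1 = 3 (coboundaries, injective at irreducible rho).
dim H^1 = 195 - 3 = 192 = dim X.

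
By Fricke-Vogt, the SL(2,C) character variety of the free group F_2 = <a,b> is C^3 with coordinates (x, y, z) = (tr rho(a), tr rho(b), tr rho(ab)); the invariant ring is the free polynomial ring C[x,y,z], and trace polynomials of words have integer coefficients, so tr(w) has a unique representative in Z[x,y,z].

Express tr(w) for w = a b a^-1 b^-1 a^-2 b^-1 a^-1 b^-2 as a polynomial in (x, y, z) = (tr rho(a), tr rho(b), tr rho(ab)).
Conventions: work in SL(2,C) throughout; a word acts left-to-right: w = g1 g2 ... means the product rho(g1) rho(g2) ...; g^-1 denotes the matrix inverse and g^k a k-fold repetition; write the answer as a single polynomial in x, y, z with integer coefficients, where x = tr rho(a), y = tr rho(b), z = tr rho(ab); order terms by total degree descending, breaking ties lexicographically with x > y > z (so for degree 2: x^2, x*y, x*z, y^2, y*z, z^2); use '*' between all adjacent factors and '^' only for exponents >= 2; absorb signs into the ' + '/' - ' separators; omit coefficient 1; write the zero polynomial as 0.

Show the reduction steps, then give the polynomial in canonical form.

next, trace(a^-1) = trace(a) = x
trace(a^-2) = trace(a^-1)*trace(a) - trace(1)   [inverse elimination on a] = x^2 - 2
and trace(b a^-1) = trace(b)*trace(a) - trace(b a)   [inverse elimination on a] = x*y - z
trace(a^-2 b) = trace(b a^-1)*trace(a) - trace(b)   [inverse elimination on a] = x^2*y - x*z - y
and trace(a^-1 b^-1 a^-1) = trace(a^-2)*trace(b) - trace(a^-2 b)   [inverse elimination on b] = x*z - y
trace(b^2) = trace(b)*trace(b) - trace(1)   [square of b] = y^2 - 2
trace(b^2 a) = trace(b)*trace(a b) - trace(a)   [square of b] = y*z - x
and trace(b a^-1 b) = trace(b^2)*trace(a) - trace(b^2 a)   [inverse elimination on a] = x*y^2 - y*z - x
and trace(b a b a) = trace(b a)*trace(b a) - trace(1)   [split at a repeated b] = z^2 - 2
trace(b a^-1 b a) = trace(b a b)*trace(a) - trace(b a b a)   [inverse elimination on a] = x*y*z - x^2 - z^2 + 2
next, trace(a^-1 b a^-1 b) = trace(b a^-1 b)*trace(a) - trace(b a^-1 b a)   [inverse elimination on a] = x^2*y^2 - 2*x*y*z + z^2 - 2
trace(a^-1 b^-1 a^-1 b) = trace(a^-1 b a^-1)*trace(b) - trace(a^-1 b a^-1 b)   [inverse elimination on b] = x*y*z - y^2 - z^2 + 2
and trace(a^-1 b^-1 a^-1 b^-1) = trace(a^-1 b^-1 a^-1)*trace(b) - trace(a^-1 b^-1 a^-1 b)   [inverse elimination on b] = z^2 - 2
and trace(a b a b a) = trace(a)*trace(b a b a) - trace(b a b)   [square of a] = x*z^2 - y*z - x
trace(a b a b a b) = trace(b a)*trace(b a b a) - trace(b^-1 a^-1)   [split at a repeated b] = z^3 - 3*z
and trace(b a b a b^-1 a) = trace(a b a b a)*trace(b) - trace(a b a b a b)   [inverse elimination on b] = x*y*z^2 - y^2*z - z^3 - x*y + 3*z
next, trace(a b a b^-1 a^-1 b) = trace(b a b a b^-1)*trace(a) - trace(b a b a b^-1 a)   [inverse elimination on a] = -x*y*z^2 + x^2*z + y^2*z + z^3 - 3*z
trace(b^-1 a b a b^-1 a^-1) = trace(a b a b^-1 a^-1)*trace(b) - trace(a b a b^-1 a^-1 b)   [inverse elimination on b] = x*y*z^2 - x^2*z - y^2*z - z^3 + x*y + 3*z
trace(b^-1 a b a b^-1 a^-1 b^-1) = trace(b^-1 a b a b^-1 a^-1)*trace(b) - trace(b^-1 a b a b^-1 a^-1 b)   [inverse elimination on b] = x*y^2*z^2 - x^2*y*z - y^3*z - y*z^3 + x*y^2 + 3*y*z - x
and trace(a b a^2) = trace(a)*trace(a b a) - trace(a b)   [square of a] = x^2*z - x*y - z
trace(a b^-1 a b a) = trace(a b a^2)*trace(b) - trace(a b a^2 b)   [inverse elimination on b] = x^2*y*z - x*y^2 - x*z^2 + x
trace(a^2 b a b a) = trace(a)*trace(b a b a^2) - trace(b a b a)   [square of a] = x^2*z^2 - x*y*z - x^2 - z^2 + 2
trace(b a b a b) = trace(b)*trace(a b a b) - trace(a b a)   [square of b] = y*z^2 - x*z - y
trace(a^2 b a b a b) = trace(a)*trace(b a b a b a) - trace(b a b a b)   [square of a] = x*z^3 - y*z^2 - 2*x*z + y
and trace(a b a b a b^-1 a) = trace(a^2 b a b a)*trace(b) - trace(a^2 b a b a b)   [inverse elimination on b] = x^2*y*z^2 - x*y^2*z - x*z^3 - x^2*y + 2*x*z + y
and trace(a b a b a b a b) = trace(b a)*trace(b a b a b a) - trace(b^-1 a^-1 b^-1 a^-1)   [split at a repeated b] = z^4 - 4*z^2 + 2
trace(a b a b a b^-1 a b) = trace(a b a b a b a)*trace(b) - trace(a b a b a b a b)   [inverse elimination on b] = x*y*z^3 - y^2*z^2 - z^4 - 2*x*y*z + y^2 + 4*z^2 - 2
next, trace(b^-1 a b^-1 a b a b a) = trace(a b a b a b^-1 a)*trace(b) - trace(a b a b a b^-1 a b)   [inverse elimination on b] = x^2*y^2*z^2 - x*y^3*z - 2*x*y*z^3 - x^2*y^2 + y^2*z^2 + z^4 + 4*x*y*z - 4*z^2 + 2
trace(a^-1 b^-1 a b^-1 a b a b) = trace(b^-1 a b^-1 a b a b)*trace(a) - trace(b^-1 a b^-1 a b a b a)   [inverse elimination on a] = -x^2*y^2*z^2 + x^3*y*z + x*y^3*z + 2*x*y*z^3 - x^2*z^2 - y^2*z^2 - z^4 - 4*x*y*z + x^2 + 4*z^2 - 2
and trace(b^-1 a b a b^-1 a^-1 b^-1 a) = trace(a^-1 b^-1 a b^-1 a b a)*trace(b) - trace(a^-1 b^-1 a b^-1 a b a b)   [inverse elimination on b] = x^2*y^2*z^2 - x^3*y*z - x*y^3*z - 2*x*y*z^3 + x^2*y^2 + x^2*z^2 + y^2*z^2 + z^4 + 3*x*y*z - x^2 - y^2 - 4*z^2 + 2
trace(b^-1 a^-1 b^-1 a b a b^-1 a^-1) = trace(b^-1 a b a b^-1 a^-1 b^-1)*trace(a) - trace(b^-1 a b a b^-1 a^-1 b^-1 a)   [inverse elimination on a] = x*y*z^3 - x^2*z^2 - y^2*z^2 - z^4 + y^2 + 4*z^2 - 2
next, trace(a b a b^-2 a^-1 b) = trace(b^-1 a^-1 b a b a)*trace(b) - trace(b^-1 a^-1 b a b a b)   [inverse elimination on b] = -x*y^2*z^2 + x^2*y*z + y^3*z + y*z^3 - 4*y*z + x
trace(b^-1 a^-1 b^-1 a b a b^-1) = trace(a b a b^-2 a^-1)*trace(b) - trace(a b a b^-2 a^-1 b)   [inverse elimination on b] = x*y^2*z^2 - x^2*y*z - y^3*z - y*z^3 + x*y^2 + 3*y*z - x
and trace(b^-1 a^-2 b^-1 a^-1 b^-1 a b a) = trace(b^-1 a^-1 b^-1 a b a b^-1 a^-1)*trace(a) - trace(b^-1 a^-1 b^-1 a b a b^-1)   [inverse elimination on a] = x^2*y*z^3 - x^3*z^2 - 2*x*y^2*z^2 - x*z^4 + x^2*y*z + y^3*z + y*z^3 + 4*x*z^2 - 3*y*z - x
trace(a b a^-1 b^-1 a^-2 b^-1 a^-1 b^-1) = trace(b^-1 a^-2 b^-1 a^-1 b^-1 a b)*trace(a) - trace(b^-1 a^-2 b^-1 a^-1 b^-1 a b a)   [inverse elimination on a] = -x^2*y*z^3 + x^3*z^2 + 2*x*y^2*z^2 + x*z^4 - x^2*y*z - y^3*z - y*z^3 - 3*x*z^2 + 3*y*z - x
and trace(a b a^-1 b^-1 a^-2 b^-1 a^-1 b^-2) = trace(a b a^-1 b^-1 a^-2 b^-1 a^-1 b^-1)*trace(b) - trace(a b a^-1 b^-1 a^-2 b^-1 a^-1)   [inverse elimination on b] = -x^2*y^2*z^3 + x^3*y*z^2 + 2*x*y^3*z^2 + x*y*z^4 - x^2*y^2*z - y^4*z - y^2*z^3 - 3*x*y*z^2 - x^2*z + 3*y^2*z + z

-x^2*y^2*z^3 + x^3*y*z^2 + 2*x*y^3*z^2 + x*y*z^4 - x^2*y^2*z - y^4*z - y^2*z^3 - 3*x*y*z^2 - x^2*z + 3*y^2*z + z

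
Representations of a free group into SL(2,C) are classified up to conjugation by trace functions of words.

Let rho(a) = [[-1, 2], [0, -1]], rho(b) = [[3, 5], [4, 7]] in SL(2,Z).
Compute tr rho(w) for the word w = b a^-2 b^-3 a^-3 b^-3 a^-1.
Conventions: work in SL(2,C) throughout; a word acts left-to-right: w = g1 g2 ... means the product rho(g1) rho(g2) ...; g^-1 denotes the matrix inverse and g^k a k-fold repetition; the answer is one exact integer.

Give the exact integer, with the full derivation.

18016474

rho(b) = [[3, 5], [4, 7]]
... * rho(a^-1) = [[-1, -2], [0, -1]]  ->  [[-3, -11], [-4, -15]]
... * rho(a^-1) = [[-1, -2], [0, -1]]  ->  [[3, 17], [4, 23]]
... * rho(b^-1) = [[7, -5], [-4, 3]]  ->  [[-47, 36], [-64, 49]]
... * rho(b^-1) = [[7, -5], [-4, 3]]  ->  [[-473, 343], [-644, 467]]
... * rho(b^-1) = [[7, -5], [-4, 3]]  ->  [[-4683, 3394], [-6376, 4621]]
... * rho(a^-1) = [[-1, -2], [0, -1]]  ->  [[4683, 5972], [6376, 8131]]
... * rho(a^-1) = [[-1, -2], [0, -1]]  ->  [[-4683, -15338], [-6376, -20883]]
... * rho(a^-1) = [[-1, -2], [0, -1]]  ->  [[4683, 24704], [6376, 33635]]
... * rho(b^-1) = [[7, -5], [-4, 3]]  ->  [[-66035, 50697], [-89908, 69025]]
... * rho(b^-1) = [[7, -5], [-4, 3]]  ->  [[-665033, 482266], [-905456, 656615]]
... * rho(b^-1) = [[7, -5], [-4, 3]]  ->  [[-6584295, 4771963], [-8964652, 6497125]]
... * rho(a^-1) = [[-1, -2], [0, -1]]  ->  [[6584295, 8396627], [8964652, 11432179]]
tr = 6584295 + 11432179 = 18016474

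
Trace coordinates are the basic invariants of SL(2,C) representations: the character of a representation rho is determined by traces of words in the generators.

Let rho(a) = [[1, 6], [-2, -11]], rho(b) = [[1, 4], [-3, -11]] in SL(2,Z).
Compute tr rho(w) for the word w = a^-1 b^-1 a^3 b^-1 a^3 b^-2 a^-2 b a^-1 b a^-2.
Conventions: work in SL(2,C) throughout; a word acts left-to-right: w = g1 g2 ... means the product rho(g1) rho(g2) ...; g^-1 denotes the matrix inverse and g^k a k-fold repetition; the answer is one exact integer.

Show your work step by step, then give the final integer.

598314082706

rho(a^-1) = [[-11, -6], [2, 1]]
... * rho(b^-1) = [[-11, -4], [3, 1]]  ->  [[103, 38], [-19, -7]]
... * rho(a) = [[1, 6], [-2, -11]]  ->  [[27, 200], [-5, -37]]
... * rho(a) = [[1, 6], [-2, -11]]  ->  [[-373, -2038], [69, 377]]
... * rho(a) = [[1, 6], [-2, -11]]  ->  [[3703, 20180], [-685, -3733]]
... * rho(b^-1) = [[-11, -4], [3, 1]]  ->  [[19807, 5368], [-3664, -993]]
... * rho(a) = [[1, 6], [-2, -11]]  ->  [[9071, 59794], [-1678, -11061]]
... * rho(a) = [[1, 6], [-2, -11]]  ->  [[-110517, -603308], [20444, 111603]]
... * rho(a) = [[1, 6], [-2, -11]]  ->  [[1096099, 5973286], [-202762, -1104969]]
... * rho(b^-1) = [[-11, -4], [3, 1]]  ->  [[5862769, 1588890], [-1084525, -293921]]
... * rho(b^-1) = [[-11, -4], [3, 1]]  ->  [[-59723789, -21862186], [11048012, 4044179]]
... * rho(a^-1) = [[-11, -6], [2, 1]]  ->  [[613237307, 336480548], [-113439774, -62243893]]
... * rho(a^-1) = [[-11, -6], [2, 1]]  ->  [[-6072649281, -3342943294], [1123349728, 618394751]]
... * rho(b) = [[1, 4], [-3, -11]]  ->  [[3956180601, 12481779110], [-731834525, -2308943349]]
... * rho(a^-1) = [[-11, -6], [2, 1]]  ->  [[-18554428391, -11255304496], [3432293077, 2082063801]]
... * rho(b) = [[1, 4], [-3, -11]]  ->  [[15211485097, 49590635892], [-2813898326, -9173529503]]
... * rho(a^-1) = [[-11, -6], [2, 1]]  ->  [[-68145064283, -41678274690], [12605822580, 7709860453]]
... * rho(a^-1) = [[-11, -6], [2, 1]]  ->  [[666239157733, 367192111008], [-123244327474, -67925075027]]
tr = 666239157733 + -67925075027 = 598314082706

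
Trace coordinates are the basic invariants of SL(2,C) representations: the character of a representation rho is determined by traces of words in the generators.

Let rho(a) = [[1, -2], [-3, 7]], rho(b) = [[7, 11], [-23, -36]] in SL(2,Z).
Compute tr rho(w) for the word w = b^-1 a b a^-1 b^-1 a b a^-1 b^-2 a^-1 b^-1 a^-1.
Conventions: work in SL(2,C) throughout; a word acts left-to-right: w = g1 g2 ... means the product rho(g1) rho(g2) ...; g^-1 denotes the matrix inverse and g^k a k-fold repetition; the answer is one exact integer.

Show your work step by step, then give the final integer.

-1269822254555

rho(b^-1) = [[-36, -11], [23, 7]]
... * rho(a) = [[1, -2], [-3, 7]]  ->  [[-3, -5], [2, 3]]
... * rho(b) = [[7, 11], [-23, -36]]  ->  [[94, 147], [-55, -86]]
... * rho(a^-1) = [[7, 2], [3, 1]]  ->  [[1099, 335], [-643, -196]]
... * rho(b^-1) = [[-36, -11], [23, 7]]  ->  [[-31859, -9744], [18640, 5701]]
... * rho(a) = [[1, -2], [-3, 7]]  ->  [[-2627, -4490], [1537, 2627]]
... * rho(b) = [[7, 11], [-23, -36]]  ->  [[84881, 132743], [-49662, -77665]]
... * rho(a^-1) = [[7, 2], [3, 1]]  ->  [[992396, 302505], [-580629, -176989]]
... * rho(b^-1) = [[-36, -11], [23, 7]]  ->  [[-28768641, -8798821], [16831897, 5147996]]
... * rho(b^-1) = [[-36, -11], [23, 7]]  ->  [[833298193, 254863304], [-487544384, -149114895]]
... * rho(a^-1) = [[7, 2], [3, 1]]  ->  [[6597677263, 1921459690], [-3860155373, -1124203663]]
... * rho(b^-1) = [[-36, -11], [23, 7]]  ->  [[-193322808598, -59124232063], [113108909179, 34592283462]]
... * rho(a^-1) = [[7, 2], [3, 1]]  ->  [[-1530632356375, -445769849259], [895539214639, 260810101820]]
tr = -1530632356375 + 260810101820 = -1269822254555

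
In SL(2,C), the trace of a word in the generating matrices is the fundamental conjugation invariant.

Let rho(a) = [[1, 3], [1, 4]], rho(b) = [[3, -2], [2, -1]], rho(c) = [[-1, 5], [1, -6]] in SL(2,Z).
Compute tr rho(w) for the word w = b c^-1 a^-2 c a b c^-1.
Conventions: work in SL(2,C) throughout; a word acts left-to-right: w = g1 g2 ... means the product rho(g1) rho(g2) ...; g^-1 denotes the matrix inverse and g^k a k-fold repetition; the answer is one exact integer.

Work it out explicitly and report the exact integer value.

184843

rho(b) = [[3, -2], [2, -1]]
... * rho(c^-1) = [[-6, -5], [-1, -1]]  ->  [[-16, -13], [-11, -9]]
... * rho(a^-1) = [[4, -3], [-1, 1]]  ->  [[-51, 35], [-35, 24]]
... * rho(a^-1) = [[4, -3], [-1, 1]]  ->  [[-239, 188], [-164, 129]]
... * rho(c) = [[-1, 5], [1, -6]]  ->  [[427, -2323], [293, -1594]]
... * rho(a) = [[1, 3], [1, 4]]  ->  [[-1896, -8011], [-1301, -5497]]
... * rho(b) = [[3, -2], [2, -1]]  ->  [[-21710, 11803], [-14897, 8099]]
... * rho(c^-1) = [[-6, -5], [-1, -1]]  ->  [[118457, 96747], [81283, 66386]]
tr = 118457 + 66386 = 184843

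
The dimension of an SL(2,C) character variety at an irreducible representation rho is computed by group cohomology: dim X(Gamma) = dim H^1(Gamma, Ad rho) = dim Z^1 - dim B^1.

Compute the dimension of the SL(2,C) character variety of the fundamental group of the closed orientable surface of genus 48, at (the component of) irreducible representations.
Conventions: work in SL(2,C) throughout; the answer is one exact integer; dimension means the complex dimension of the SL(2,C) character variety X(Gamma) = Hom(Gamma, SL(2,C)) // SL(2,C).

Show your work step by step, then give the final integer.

Gamma = pi_1(Sigma_48) = < a_1, b_1, ..., a_48, b_48 | prod [a_i, b_i] > has 2g = 96 generators and 1 relator.
A cocycle assigns one sl_2 vector per generator subject to the relator condition d_2(z) = 0: dim of the unconstrained space is 3*2g = 288.
At an irreducible rho, H^2 = coker(d_2) vanishes (Poincare duality: H^2 is dual to H^0 = invariants = 0), so d_2 is surjective onto sl_2 and dim Z^1 = 288 - 3 = 285.
dim B^1 = 3 (coboundaries, injective at irreducible rho).
Hence dim X = 285 - 3 = 282.

282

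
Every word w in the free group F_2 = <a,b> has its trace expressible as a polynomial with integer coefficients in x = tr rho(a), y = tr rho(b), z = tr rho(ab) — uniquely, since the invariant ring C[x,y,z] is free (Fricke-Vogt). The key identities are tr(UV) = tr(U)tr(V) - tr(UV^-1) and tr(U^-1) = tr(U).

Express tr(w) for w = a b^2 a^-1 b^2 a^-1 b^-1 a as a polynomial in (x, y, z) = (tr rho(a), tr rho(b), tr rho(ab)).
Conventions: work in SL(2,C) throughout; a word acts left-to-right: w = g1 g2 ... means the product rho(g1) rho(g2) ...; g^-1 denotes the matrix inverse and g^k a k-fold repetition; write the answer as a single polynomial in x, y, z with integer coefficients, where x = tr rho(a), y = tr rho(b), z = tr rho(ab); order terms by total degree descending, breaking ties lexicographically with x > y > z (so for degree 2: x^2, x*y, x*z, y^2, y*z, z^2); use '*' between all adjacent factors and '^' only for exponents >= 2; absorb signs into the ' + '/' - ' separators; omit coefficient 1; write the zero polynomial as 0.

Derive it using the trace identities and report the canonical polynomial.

-x^3*y^4*z + x^4*y^3 + x^2*y^5 + 2*x^2*y^3*z^2 - x*y^4*z - x*y^2*z^3 - x^4*y - 5*x^2*y^3 - x^2*y*z^2 + 5*x*y^2*z + 3*x^2*y - y*z^2 + y

tr(b a b) = tr(b) tr(a b) - tr(a)   [square of b] = y*z - x
tr(b^2 a b) = tr(b) tr(b a b) - tr(b a)   [square of b] = y^2*z - x*y - z
and tr(b^2 a b^2) = tr(b) tr(b^2 a b) - tr(b^2 a)   [square of b] = y^3*z - x*y^2 - 2*y*z + x
tr(a b a b) = tr(a b) tr(a b) - tr(1)   [split at a repeated a] = z^2 - 2
next, tr(a b a) = tr(a) tr(b a) - tr(b)   [square of a] = x*z - y
tr(a b^2 a b) = tr(b) tr(a b a b) - tr(a b a)   [square of b] = y*z^2 - x*z - y
next, tr(a^2) = tr(a) tr(a) - tr(1)   [square of a] = x^2 - 2
tr(a b^2 a) = tr(b) tr(a^2 b) - tr(a^2)   [square of b] = x*y*z - x^2 - y^2 + 2
and tr(b^2 a b^2 a) = tr(b) tr(a b^2 a b) - tr(a b^2 a)   [square of b] = y^2*z^2 - 2*x*y*z + x^2 - 2
tr(a b^2 a^-1 b^2) = tr(b^2 a b^2) tr(a) - tr(b^2 a b^2 a)   [inverse elimination on a] = x*y^3*z - x^2*y^2 - y^2*z^2 + 2
and tr(b^2 a^2 b) = tr(b) tr(b a^2 b) - tr(b a^2)   [square of b] = x*y^2*z - x^2*y - y^3 - x*z + 3*y
tr(b a^2 b^3) = tr(b) tr(b^2 a^2 b) - tr(b^2 a^2)   [square of b] = x*y^3*z - x^2*y^2 - y^4 - 2*x*y*z + x^2 + 4*y^2 - 2
tr(b^3 a^2 b^2) = tr(b) tr(b a^2 b^3) - tr(b a^2 b^2)   [square of b] = x*y^4*z - x^2*y^3 - y^5 - 3*x*y^2*z + 2*x^2*y + 5*y^3 + x*z - 5*y
and tr(a^2 b a b) = tr(a) tr(b a b a) - tr(b a b)   [square of a] = x*z^2 - y*z - x
and tr(a^2 b a) = tr(a) tr(b a^2) - tr(b a)   [square of a] = x^2*z - x*y - z
and tr(a^2 b a b^2) = tr(b) tr(a^2 b a b) - tr(a^2 b a)   [square of b] = x*y*z^2 - x^2*z - y^2*z + z
tr(a b^3 a^2 b) = tr(b) tr(a^2 b a b^2) - tr(a^2 b a b)   [square of b] = x*y^2*z^2 - x^2*y*z - y^3*z - x*z^2 + 2*y*z + x
and tr(a b^3 a^2) = tr(a) tr(b^3 a^2) - tr(b^3 a)   [square of a] = x^2*y^2*z - x^3*y - x*y^3 - x^2*z - y^2*z + 4*x*y + z
and tr(b^3 a^2 b^2 a) = tr(b) tr(a b^3 a^2 b) - tr(a b^3 a^2)   [square of b] = x*y^3*z^2 - 2*x^2*y^2*z - y^4*z + x^3*y + x*y^3 - x*y*z^2 + x^2*z + 3*y^2*z - 3*x*y - z
tr(b a^2 b^2 a^-1 b^2) = tr(b^3 a^2 b^2) tr(a) - tr(b^3 a^2 b^2 a)   [inverse elimination on a] = x^2*y^4*z - x^3*y^3 - x*y^5 - x*y^3*z^2 - x^2*y^2*z + y^4*z + x^3*y + 4*x*y^3 + x*y*z^2 - 3*y^2*z - 2*x*y + z
and tr(b a b a^2 b) = tr(a) tr(b^2 a b a) - tr(b^2 a b)   [square of a] = x*y*z^2 - x^2*z - y^2*z + z
and tr(a b a^2 b^3) = tr(b) tr(b a b a^2 b) - tr(b a b a^2)   [square of b] = x*y^2*z^2 - x^2*y*z - y^3*z - x*z^2 + 2*y*z + x
and tr(b^2 a b a^2 b^2) = tr(b) tr(a b a^2 b^3) - tr(a b a^2 b^2)   [square of b] = x*y^3*z^2 - x^2*y^2*z - y^4*z - 2*x*y*z^2 + x^2*z + 3*y^2*z + x*y - z
tr(a b a b a b) = tr(a b a b) tr(a b) - tr(b a)   [split at a repeated a] = z^3 - 3*z
next, tr(b^2 a b a b a) = tr(b) tr(a b a b a b) - tr(a b a b a)   [square of b] = y*z^3 - x*z^2 - 2*y*z + x
tr(b^2 a b a b) = tr(b) tr(b a b a b) - tr(b a b a)   [square of b] = y^2*z^2 - x*y*z - y^2 - z^2 + 2
next, tr(a b a^2 b^2 a b) = tr(a) tr(b^2 a b a b a) - tr(b^2 a b a b)   [square of a] = x*y*z^3 - x^2*z^2 - y^2*z^2 - x*y*z + x^2 + y^2 + z^2 - 2
next, tr(a^2 b a^2 b) = tr(a) tr(b a^2 b a) - tr(b a^2 b)   [square of a] = x^2*z^2 - 2*x*y*z + y^2 - 2
tr(a^2 b a^2) = tr(a) tr(b a^3) - tr(b a^2)   [square of a] = x^3*z - x^2*y - 2*x*z + y
next, tr(a b a^2 b^2 a) = tr(b) tr(a^2 b a^2 b) - tr(a^2 b a^2)   [square of b] = x^2*y*z^2 - x^3*z - 2*x*y^2*z + x^2*y + y^3 + 2*x*z - 3*y
tr(b^2 a b a^2 b^2 a) = tr(b) tr(a b a^2 b^2 a b) - tr(a b a^2 b^2 a)   [square of b] = x*y^2*z^3 - 2*x^2*y*z^2 - y^3*z^2 + x^3*z + x*y^2*z + y*z^2 - 2*x*z + y
and tr(b a^2 b^2 a^-1 b^2 a) = tr(b^2 a b a^2 b^2) tr(a) - tr(b^2 a b a^2 b^2 a)   [inverse elimination on a] = x^2*y^3*z^2 - x^3*y^2*z - x*y^4*z - x*y^2*z^3 + y^3*z^2 + 2*x*y^2*z + x^2*y - y*z^2 + x*z - y
tr(a^2 b^2 a^-1 b^2 a^-1 b) = tr(b a^2 b^2 a^-1 b^2) tr(a) - tr(b a^2 b^2 a^-1 b^2 a)   [inverse elimination on a] = x^3*y^4*z - x^4*y^3 - x^2*y^5 - 2*x^2*y^3*z^2 + 2*x*y^4*z + x*y^2*z^3 + x^4*y + 4*x^2*y^3 + x^2*y*z^2 - y^3*z^2 - 5*x*y^2*z - 3*x^2*y + y*z^2 + y
tr(a b^2 a^-1 b^2 a^-1 b^-1 a) = tr(a^2 b^2 a^-1 b^2 a^-1) tr(b) - tr(a^2 b^2 a^-1 b^2 a^-1 b)   [inverse elimination on b] = -x^3*y^4*z + x^4*y^3 + x^2*y^5 + 2*x^2*y^3*z^2 - x*y^4*z - x*y^2*z^3 - x^4*y - 5*x^2*y^3 - x^2*y*z^2 + 5*x*y^2*z + 3*x^2*y - y*z^2 + y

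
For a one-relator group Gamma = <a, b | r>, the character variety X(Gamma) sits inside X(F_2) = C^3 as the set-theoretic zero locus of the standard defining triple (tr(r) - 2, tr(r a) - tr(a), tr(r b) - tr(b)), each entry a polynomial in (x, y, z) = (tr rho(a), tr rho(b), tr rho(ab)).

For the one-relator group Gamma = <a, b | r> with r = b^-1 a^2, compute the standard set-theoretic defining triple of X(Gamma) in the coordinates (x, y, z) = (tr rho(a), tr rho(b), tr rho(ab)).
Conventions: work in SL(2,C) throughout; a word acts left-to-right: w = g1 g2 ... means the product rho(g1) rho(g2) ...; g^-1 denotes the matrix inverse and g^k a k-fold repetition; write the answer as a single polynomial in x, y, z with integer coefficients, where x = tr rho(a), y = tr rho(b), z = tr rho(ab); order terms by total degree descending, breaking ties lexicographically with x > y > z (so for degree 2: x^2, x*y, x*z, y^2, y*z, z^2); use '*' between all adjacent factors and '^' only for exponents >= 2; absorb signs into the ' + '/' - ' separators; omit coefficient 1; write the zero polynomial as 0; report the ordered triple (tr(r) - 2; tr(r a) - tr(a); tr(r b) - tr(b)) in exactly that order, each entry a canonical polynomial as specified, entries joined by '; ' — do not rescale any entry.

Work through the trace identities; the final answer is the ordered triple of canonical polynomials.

and trace(a^2) = trace(a)*trace(a) - trace(1) = x^2 - 2
and trace(a^2 b) = trace(a)*trace(b a) - trace(b) = x*z - y
trace(b^-1 a^2) = trace(a^2)*trace(b) - trace(a^2 b) = x^2*y - x*z - y
trace(a^3) = trace(a)*trace(a^2) - trace(a)   [square of a] = x^3 - 3*x
and trace(a^3 b) = trace(a)*trace(b a^2) - trace(b a)   [square of a] = x^2*z - x*y - z
and trace(b^-1 a^3) = trace(a^3)*trace(b) - trace(a^3 b)   [inverse elimination on b] = x^3*y - x^2*z - 2*x*y + z
assemble the triple (trace(r) - 2; trace(r a) - x; trace(r b) - y)

x^2*y - x*z - y - 2; x^3*y - x^2*z - 2*x*y - x + z; x^2 - y - 2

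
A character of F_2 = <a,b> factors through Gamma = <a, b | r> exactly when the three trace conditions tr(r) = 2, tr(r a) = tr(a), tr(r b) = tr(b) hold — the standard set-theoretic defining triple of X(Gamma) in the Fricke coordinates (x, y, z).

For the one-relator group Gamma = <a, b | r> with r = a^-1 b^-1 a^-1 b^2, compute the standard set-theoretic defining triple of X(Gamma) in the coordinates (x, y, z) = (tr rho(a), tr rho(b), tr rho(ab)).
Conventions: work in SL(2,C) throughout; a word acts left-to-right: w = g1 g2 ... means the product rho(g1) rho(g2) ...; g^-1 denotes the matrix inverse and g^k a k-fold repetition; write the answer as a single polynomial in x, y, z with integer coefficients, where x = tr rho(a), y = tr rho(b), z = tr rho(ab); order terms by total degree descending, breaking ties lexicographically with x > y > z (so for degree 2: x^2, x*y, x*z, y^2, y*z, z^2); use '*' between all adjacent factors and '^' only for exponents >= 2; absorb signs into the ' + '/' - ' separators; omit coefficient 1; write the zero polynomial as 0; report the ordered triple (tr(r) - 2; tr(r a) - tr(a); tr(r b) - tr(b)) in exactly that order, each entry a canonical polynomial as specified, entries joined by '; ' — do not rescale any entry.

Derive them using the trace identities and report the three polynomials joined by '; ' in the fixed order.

x*y^2*z - y^3 - y*z^2 - x*z + 3*y - 2; x*y - x - z; x*y^3*z - y^4 - y^2*z^2 - 2*x*y*z + 4*y^2 + z^2 - y - 2

trace(b^2) = trace(b) * trace(b) - trace(1)   [square of b] = y^2 - 2
trace(b^2 a) = trace(b) * trace(a b) - trace(a)   [square of b] = y*z - x
trace(a^-1 b^2) = trace(b^2) * trace(a) - trace(b^2 a)   [inverse elimination on a] = x*y^2 - y*z - x
trace(a^-1 b^2 a^-1) = trace(a^-1 b^2) * trace(a) - trace(a^-1 b^2 a)   [inverse elimination on a] = x^2*y^2 - x*y*z - x^2 - y^2 + 2
trace(b^3) = trace(b) * trace(b^2) - trace(b)   [square of b] = y^3 - 3*y
trace(b^3 a) = trace(b) * trace(b a b) - trace(b a)   [square of b] = y^2*z - x*y - z
trace(b a^-1 b^2) = trace(b^3) * trace(a) - trace(b^3 a)   [inverse elimination on a] = x*y^3 - y^2*z - 2*x*y + z
trace(a b a b) = trace(b a) * trace(b a) - trace(1)   [split at a repeated b] = z^2 - 2
trace(a b a) = trace(a) * trace(b a) - trace(b)   [square of a] = x*z - y
trace(b^2 a b a) = trace(b) * trace(a b a b) - trace(a b a)   [square of b] = y*z^2 - x*z - y
trace(b a^-1 b^2 a) = trace(b^2 a b) * trace(a) - trace(b^2 a b a)   [inverse elimination on a] = x*y^2*z - x^2*y - y*z^2 + y
trace(a^-1 b^2 a^-1 b) = trace(b a^-1 b^2) * trace(a) - trace(b a^-1 b^2 a)   [inverse elimination on a] = x^2*y^3 - 2*x*y^2*z - x^2*y + y*z^2 + x*z - y
trace(a^-1 b^-1 a^-1 b^2) = trace(a^-1 b^2 a^-1) * trace(b) - trace(a^-1 b^2 a^-1 b)   [inverse elimination on b] = x*y^2*z - y^3 - y*z^2 - x*z + 3*y
trace(a^-1 b) = trace(b) * trace(a) - trace(b a) = x*y - z
trace(b^3 a b) = trace(b) * trace(b^2 a b) - trace(b^2 a) = y^3*z - x*y^2 - 2*y*z + x
trace(b^3 a b a) = trace(b) * trace(a b a b^2) - trace(a b a b) = y^2*z^2 - x*y*z - y^2 - z^2 + 2
trace(a^-1 b^3 a b) = trace(b^3 a b) * trace(a) - trace(b^3 a b a) = x*y^3*z - x^2*y^2 - y^2*z^2 - x*y*z + x^2 + y^2 + z^2 - 2
trace(b^-1 a^-1 b^3 a) = trace(a^-1 b^3 a) * trace(b) - trace(a^-1 b^3 a b) = -x*y^3*z + x^2*y^2 + y^4 + y^2*z^2 + x*y*z - x^2 - 4*y^2 - z^2 + 2
trace(a^-1 b^-1 a^-1 b^3) = trace(b^-1 a^-1 b^3) * trace(a) - trace(b^-1 a^-1 b^3 a) = x*y^3*z - y^4 - y^2*z^2 - 2*x*y*z + 4*y^2 + z^2 - 2
assemble the triple (trace(r) - 2; trace(r a) - x; trace(r b) - y)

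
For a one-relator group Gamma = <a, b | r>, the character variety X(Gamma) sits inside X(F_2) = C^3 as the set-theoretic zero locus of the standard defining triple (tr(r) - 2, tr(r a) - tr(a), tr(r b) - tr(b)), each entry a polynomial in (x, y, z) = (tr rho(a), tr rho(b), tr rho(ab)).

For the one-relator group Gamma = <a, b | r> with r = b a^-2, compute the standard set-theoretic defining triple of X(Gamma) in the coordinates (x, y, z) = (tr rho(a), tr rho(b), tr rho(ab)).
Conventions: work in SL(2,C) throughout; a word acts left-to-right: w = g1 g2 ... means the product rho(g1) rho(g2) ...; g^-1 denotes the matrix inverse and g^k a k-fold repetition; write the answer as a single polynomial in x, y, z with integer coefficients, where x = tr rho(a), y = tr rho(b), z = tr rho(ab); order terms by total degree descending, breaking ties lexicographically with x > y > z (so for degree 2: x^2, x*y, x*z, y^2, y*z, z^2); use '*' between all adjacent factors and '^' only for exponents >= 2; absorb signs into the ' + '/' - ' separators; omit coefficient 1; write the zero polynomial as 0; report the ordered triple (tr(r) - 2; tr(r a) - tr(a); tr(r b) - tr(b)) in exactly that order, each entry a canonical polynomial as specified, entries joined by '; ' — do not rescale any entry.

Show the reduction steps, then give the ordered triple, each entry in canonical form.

trace(b a^-1) = trace(b) trace(a) - trace(b a)  (eliminate a^-1) = x*y - z
apply: trace(b a^-2) = trace(b a^-1) trace(a) - trace(b)  (eliminate a^-1) = x^2*y - x*z - y
apply: trace(b^2) = trace(b) trace(b) - trace(1)   [square of b] = y^2 - 2
trace(b^2 a) = trace(b) trace(a b) - trace(a)   [square of b] = y*z - x
use: trace(b^2 a^-1) = trace(b^2) trace(a) - trace(b^2 a)   [inverse elimination on a] = x*y^2 - y*z - x
trace(b a^-2 b) = trace(b^2 a^-1) trace(a) - trace(b^2)   [inverse elimination on a] = x^2*y^2 - x*y*z - x^2 - y^2 + 2
assemble the triple (trace(r) - 2; trace(r a) - x; trace(r b) - y)

x^2*y - x*z - y - 2; x*y - x - z; x^2*y^2 - x*y*z - x^2 - y^2 - y + 2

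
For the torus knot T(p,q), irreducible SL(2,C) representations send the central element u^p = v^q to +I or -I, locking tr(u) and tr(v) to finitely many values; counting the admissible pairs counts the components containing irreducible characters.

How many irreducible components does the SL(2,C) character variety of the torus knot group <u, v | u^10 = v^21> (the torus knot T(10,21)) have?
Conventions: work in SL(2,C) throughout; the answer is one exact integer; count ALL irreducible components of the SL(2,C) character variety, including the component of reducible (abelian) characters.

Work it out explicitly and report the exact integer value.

In the torus knot group T(10,21), u^10 = v^21 is central, so an irreducible representation sends it to +I or -I (Schur).
On an irreducible component, tr(u) is locked at 2*cos(pi*alpha/10) for some alpha in 1..9, and tr(v) at 2*cos(pi*beta/21) for some beta in 1..20.
u^10 = (-1)^alpha I and v^21 = (-1)^beta I must agree, so alpha and beta have equal parity.
count pairs: odd alpha (5 choices) x odd beta (10), plus even alpha (4) x even beta (10): 5*10 + 4*10 = 90.
That is 90 components of irreducible characters, and with the reducible (abelian) component the total is 91.

91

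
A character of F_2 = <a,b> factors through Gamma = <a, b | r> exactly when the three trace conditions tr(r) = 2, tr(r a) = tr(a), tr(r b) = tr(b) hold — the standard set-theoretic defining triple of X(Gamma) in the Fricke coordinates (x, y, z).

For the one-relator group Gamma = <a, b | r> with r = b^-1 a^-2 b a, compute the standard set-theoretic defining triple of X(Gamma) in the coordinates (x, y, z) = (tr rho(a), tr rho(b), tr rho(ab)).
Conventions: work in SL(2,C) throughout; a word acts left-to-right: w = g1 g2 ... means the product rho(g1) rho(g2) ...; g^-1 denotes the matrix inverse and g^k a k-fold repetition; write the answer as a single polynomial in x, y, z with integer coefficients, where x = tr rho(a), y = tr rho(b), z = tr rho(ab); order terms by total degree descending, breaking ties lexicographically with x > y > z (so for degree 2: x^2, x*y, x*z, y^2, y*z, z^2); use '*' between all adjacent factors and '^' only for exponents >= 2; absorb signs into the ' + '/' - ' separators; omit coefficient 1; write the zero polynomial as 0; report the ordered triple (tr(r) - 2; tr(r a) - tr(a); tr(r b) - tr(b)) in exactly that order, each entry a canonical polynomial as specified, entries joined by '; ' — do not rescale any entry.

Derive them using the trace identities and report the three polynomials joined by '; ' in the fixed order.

trace(b a b) = trace(b) trace(a b) - trace(a)   [square of b] = y*z - x
reduce: trace(b a b a) = trace(a b) trace(a b) - trace(1)   [split at a repeated a] = z^2 - 2
reduce: trace(a^-1 b a b) = trace(b a b) trace(a) - trace(b a b a)   [inverse elimination on a] = x*y*z - x^2 - z^2 + 2
reduce: trace(b a b^-1 a^-1) = trace(a^-1 b a) trace(b) - trace(a^-1 b a b)   [inverse elimination on b] = -x*y*z + x^2 + y^2 + z^2 - 2
trace(b^-1 a^-2 b a) = trace(b a b^-1 a^-1) trace(a) - trace(b a b^-1)   [inverse elimination on a] = -x^2*y*z + x^3 + x*y^2 + x*z^2 - 3*x
trace(b^2) = trace(b) trace(b) - trace(1) = y^2 - 2
reduce: trace(b a^2 b) = trace(a) trace(b^2 a) - trace(b^2) = x*y*z - x^2 - y^2 + 2
so trace(b a^2 b a) = trace(a) trace(b a b a) - trace(b a b) = x*z^2 - y*z - x
trace(a^-1 b a^2 b) = trace(b a^2 b) trace(a) - trace(b a^2 b a) = x^2*y*z - x^3 - x*y^2 - x*z^2 + y*z + 3*x
so trace(a^-2 b a^2 b) = trace(a^-1 b a^2 b) trace(a) - trace(a^-1 b a^2 b a) = x^3*y*z - x^4 - x^2*y^2 - x^2*z^2 + 4*x^2 + y^2 - 2
reduce: trace(b^-1 a^-2 b a^2) = trace(a^-2 b a^2) trace(b) - trace(a^-2 b a^2 b) = -x^3*y*z + x^4 + x^2*y^2 + x^2*z^2 - 4*x^2 + 2
reduce: trace(a^-1 b) = trace(b) trace(a) - trace(b a) = x*y - z
assemble the triple (trace(r) - 2; trace(r a) - x; trace(r b) - y)

-x^2*y*z + x^3 + x*y^2 + x*z^2 - 3*x - 2; -x^3*y*z + x^4 + x^2*y^2 + x^2*z^2 - 4*x^2 - x + 2; x*y - y - z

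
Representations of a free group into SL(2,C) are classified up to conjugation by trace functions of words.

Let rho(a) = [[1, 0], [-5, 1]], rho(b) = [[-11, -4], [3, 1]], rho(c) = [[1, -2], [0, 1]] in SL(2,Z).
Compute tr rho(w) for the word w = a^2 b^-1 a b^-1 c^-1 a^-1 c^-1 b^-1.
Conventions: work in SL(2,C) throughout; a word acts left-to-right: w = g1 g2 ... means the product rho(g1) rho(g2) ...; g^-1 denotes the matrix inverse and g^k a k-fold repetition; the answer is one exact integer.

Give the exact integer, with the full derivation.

-236078

rho(a) = [[1, 0], [-5, 1]]
... * rho(a) = [[1, 0], [-5, 1]]  ->  [[1, 0], [-10, 1]]
... * rho(b^-1) = [[1, 4], [-3, -11]]  ->  [[1, 4], [-13, -51]]
... * rho(a) = [[1, 0], [-5, 1]]  ->  [[-19, 4], [242, -51]]
... * rho(b^-1) = [[1, 4], [-3, -11]]  ->  [[-31, -120], [395, 1529]]
... * rho(c^-1) = [[1, 2], [0, 1]]  ->  [[-31, -182], [395, 2319]]
... * rho(a^-1) = [[1, 0], [5, 1]]  ->  [[-941, -182], [11990, 2319]]
... * rho(c^-1) = [[1, 2], [0, 1]]  ->  [[-941, -2064], [11990, 26299]]
... * rho(b^-1) = [[1, 4], [-3, -11]]  ->  [[5251, 18940], [-66907, -241329]]
tr = 5251 + -241329 = -236078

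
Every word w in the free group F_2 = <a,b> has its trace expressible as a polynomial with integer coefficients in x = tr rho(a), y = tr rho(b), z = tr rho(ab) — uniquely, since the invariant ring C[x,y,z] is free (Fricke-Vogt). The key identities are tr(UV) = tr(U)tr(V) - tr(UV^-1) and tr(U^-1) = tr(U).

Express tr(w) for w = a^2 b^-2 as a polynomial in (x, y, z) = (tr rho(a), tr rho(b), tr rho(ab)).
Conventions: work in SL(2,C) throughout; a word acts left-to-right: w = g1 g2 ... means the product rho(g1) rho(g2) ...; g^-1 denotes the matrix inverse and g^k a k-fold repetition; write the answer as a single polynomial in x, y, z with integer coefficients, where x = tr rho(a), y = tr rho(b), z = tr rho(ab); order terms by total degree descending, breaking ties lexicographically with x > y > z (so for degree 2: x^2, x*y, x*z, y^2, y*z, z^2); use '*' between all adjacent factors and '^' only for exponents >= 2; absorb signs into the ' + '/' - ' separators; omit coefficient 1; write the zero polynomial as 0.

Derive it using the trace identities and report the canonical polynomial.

x^2*y^2 - x*y*z - x^2 - y^2 + 2

trace(a^2) = trace(a)*trace(a) - trace(1)  (reduce the a square) = x^2 - 2
trace(a^2 b) = trace(a)*trace(b a) - trace(b)  (reduce the a square) = x*z - y
trace(b^-1 a^2) = trace(a^2)*trace(b) - trace(a^2 b)  (eliminate b^-1) = x^2*y - x*z - y
trace(a^2 b^-2) = trace(b^-1 a^2)*trace(b) - trace(b^-1 a^2 b)  (eliminate b^-1) = x^2*y^2 - x*y*z - x^2 - y^2 + 2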